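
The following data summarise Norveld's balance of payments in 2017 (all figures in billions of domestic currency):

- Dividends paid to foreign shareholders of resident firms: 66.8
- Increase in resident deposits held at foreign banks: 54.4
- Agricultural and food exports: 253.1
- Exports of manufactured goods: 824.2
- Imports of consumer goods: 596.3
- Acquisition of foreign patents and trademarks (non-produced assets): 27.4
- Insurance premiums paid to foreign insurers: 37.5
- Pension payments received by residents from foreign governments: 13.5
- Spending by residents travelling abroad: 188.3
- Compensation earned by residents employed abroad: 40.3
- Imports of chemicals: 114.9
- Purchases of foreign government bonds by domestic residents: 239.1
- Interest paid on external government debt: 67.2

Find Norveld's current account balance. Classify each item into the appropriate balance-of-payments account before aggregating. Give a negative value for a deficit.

60.1

Goods: 824.2 - 596.3 - 114.9 + 253.1 = 366.1
Services: -188.3 - 37.5 = -225.8
Primary income: -67.2 + 40.3 - 66.8 = -93.7
Secondary income: 13.5
Current account = 366.1 + (-225.8) + (-93.7) + 13.5 = 60.1
(Excluded from the current account — financial account: increase in resident deposits held at foreign banks 54.4, purchases of foreign government bonds by domestic residents 239.1; capital account: acquisition of foreign patents and trademarks (non-produced assets) 27.4.)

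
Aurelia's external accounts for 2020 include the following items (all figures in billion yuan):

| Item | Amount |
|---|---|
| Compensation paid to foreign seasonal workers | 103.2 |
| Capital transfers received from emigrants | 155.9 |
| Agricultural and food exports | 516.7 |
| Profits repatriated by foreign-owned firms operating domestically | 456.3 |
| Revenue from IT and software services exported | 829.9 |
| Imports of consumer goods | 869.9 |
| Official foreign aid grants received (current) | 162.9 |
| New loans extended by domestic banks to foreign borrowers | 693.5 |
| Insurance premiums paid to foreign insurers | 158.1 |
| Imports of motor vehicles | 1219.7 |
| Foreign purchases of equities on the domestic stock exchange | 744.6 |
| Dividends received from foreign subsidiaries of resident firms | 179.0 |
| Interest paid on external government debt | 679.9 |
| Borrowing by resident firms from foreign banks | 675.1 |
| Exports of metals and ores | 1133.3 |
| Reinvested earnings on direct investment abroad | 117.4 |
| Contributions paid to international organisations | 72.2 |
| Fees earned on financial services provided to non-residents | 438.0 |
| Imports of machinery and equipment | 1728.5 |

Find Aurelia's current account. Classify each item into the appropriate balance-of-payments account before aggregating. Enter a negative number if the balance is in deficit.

-1910.6

Goods: 1133.3 - 1728.5 + 516.7 - 869.9 - 1219.7 = -2168.1
Services: -158.1 + 438.0 + 829.9 = 1109.8
Primary income: 117.4 + 179.0 - 679.9 - 456.3 - 103.2 = -943.0
Secondary income: -72.2 + 162.9 = 90.7
Current account = (-2168.1) + 1109.8 + (-943.0) + 90.7 = -1910.6
(Excluded from the current account — capital account: capital transfers received from emigrants 155.9; financial account: new loans extended by domestic banks to foreign borrowers 693.5, foreign purchases of equities on the domestic stock exchange 744.6, borrowing by resident firms from foreign banks 675.1.)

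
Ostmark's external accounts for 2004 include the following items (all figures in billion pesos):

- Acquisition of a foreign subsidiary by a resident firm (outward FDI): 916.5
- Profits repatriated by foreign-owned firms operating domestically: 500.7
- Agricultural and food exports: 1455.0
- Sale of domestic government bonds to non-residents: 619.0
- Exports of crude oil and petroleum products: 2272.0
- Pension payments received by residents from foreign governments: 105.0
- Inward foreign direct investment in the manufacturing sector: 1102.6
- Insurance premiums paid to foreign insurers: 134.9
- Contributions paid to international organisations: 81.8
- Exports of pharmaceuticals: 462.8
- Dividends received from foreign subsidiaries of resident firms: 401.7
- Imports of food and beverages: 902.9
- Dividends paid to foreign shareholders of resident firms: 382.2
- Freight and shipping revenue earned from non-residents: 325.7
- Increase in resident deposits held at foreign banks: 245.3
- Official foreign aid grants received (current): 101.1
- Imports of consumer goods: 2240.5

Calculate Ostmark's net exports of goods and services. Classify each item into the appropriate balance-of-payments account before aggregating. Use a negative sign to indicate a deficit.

Goods: -2240.5 + 1455.0 + 2272.0 - 902.9 + 462.8 = 1046.4
Services: -134.9 + 325.7 = 190.8
Trade balance = 1046.4 + 190.8 = 1237.2
(Excluded from the trade balance — financial account: acquisition of a foreign subsidiary by a resident firm (outward FDI) 916.5, sale of domestic government bonds to non-residents 619.0, inward foreign direct investment in the manufacturing sector 1102.6, increase in resident deposits held at foreign banks 245.3; primary income: profits repatriated by foreign-owned firms operating domestically 500.7, dividends received from foreign subsidiaries of resident firms 401.7, dividends paid to foreign shareholders of resident firms 382.2; secondary income: pension payments received by residents from foreign governments 105.0, contributions paid to international organisations 81.8, official foreign aid grants received (current) 101.1.)

1237.2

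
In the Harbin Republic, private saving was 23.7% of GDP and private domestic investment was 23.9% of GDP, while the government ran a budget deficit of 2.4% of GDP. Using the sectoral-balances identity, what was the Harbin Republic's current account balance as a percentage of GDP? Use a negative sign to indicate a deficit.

By the sectoral-balances identity, CA = (S_private - I) + (T - G).
Private balance = 23.7 - 23.9 = -0.2
Government balance (T - G) = -2.4
CA = -0.2 + (-2.4) = -2.6

-2.6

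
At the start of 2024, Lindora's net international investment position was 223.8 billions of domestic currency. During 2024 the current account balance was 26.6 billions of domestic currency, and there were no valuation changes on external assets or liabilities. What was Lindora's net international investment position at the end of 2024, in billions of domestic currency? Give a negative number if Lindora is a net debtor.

250.4

With no valuation effects, change in NIIP = current account = 26.6
End-of-year NIIP = 223.8 + 26.6 = 250.4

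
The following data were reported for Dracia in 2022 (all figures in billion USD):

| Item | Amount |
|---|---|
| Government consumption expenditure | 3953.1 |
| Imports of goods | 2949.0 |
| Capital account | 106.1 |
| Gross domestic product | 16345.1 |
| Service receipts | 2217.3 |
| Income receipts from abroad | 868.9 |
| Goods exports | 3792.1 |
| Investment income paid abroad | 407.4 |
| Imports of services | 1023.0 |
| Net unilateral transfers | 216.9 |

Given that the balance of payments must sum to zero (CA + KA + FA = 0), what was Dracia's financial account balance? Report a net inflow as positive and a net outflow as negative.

Goods balance = 3792.1 - 2949.0 = 843.1
Services balance = 2217.3 - 1023.0 = 1194.3
Trade balance (goods + services) = 843.1 + 1194.3 = 2037.4
Net primary income = 868.9 - 407.4 = 461.5
Net secondary income = 216.9
Current account = 2037.4 + 461.5 + 216.9 = 2715.8
Financial account = -(2715.8 + 106.1) = -2821.9

-2821.9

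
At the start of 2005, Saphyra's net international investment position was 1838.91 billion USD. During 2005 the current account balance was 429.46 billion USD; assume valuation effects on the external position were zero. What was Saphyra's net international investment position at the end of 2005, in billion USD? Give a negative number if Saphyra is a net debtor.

With no valuation effects, change in NIIP = current account = 429.46
End-of-year NIIP = 1838.91 + 429.46 = 2268.37

2268.37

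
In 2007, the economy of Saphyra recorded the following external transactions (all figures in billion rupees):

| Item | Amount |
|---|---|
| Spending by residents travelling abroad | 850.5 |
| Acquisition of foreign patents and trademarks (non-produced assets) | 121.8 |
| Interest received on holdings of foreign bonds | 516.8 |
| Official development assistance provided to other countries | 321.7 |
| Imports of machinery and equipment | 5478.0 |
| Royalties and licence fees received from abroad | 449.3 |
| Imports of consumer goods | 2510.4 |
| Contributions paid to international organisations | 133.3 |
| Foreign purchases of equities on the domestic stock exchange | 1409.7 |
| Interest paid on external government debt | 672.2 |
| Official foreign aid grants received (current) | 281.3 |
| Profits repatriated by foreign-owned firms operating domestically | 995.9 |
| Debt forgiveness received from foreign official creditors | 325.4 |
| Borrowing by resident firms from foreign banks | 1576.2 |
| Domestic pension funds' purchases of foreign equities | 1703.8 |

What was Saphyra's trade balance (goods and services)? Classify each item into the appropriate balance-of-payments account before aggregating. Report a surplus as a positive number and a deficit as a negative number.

-8389.6

Goods: -2510.4 - 5478.0 = -7988.4
Services: 449.3 - 850.5 = -401.2
Trade balance = -7988.4 + (-401.2) = -8389.6
(Excluded from the trade balance — capital account: acquisition of foreign patents and trademarks (non-produced assets) 121.8, debt forgiveness received from foreign official creditors 325.4; primary income: interest received on holdings of foreign bonds 516.8, interest paid on external government debt 672.2, profits repatriated by foreign-owned firms operating domestically 995.9; secondary income: official development assistance provided to other countries 321.7, contributions paid to international organisations 133.3, official foreign aid grants received (current) 281.3; financial account: foreign purchases of equities on the domestic stock exchange 1409.7, borrowing by resident firms from foreign banks 1576.2, domestic pension funds' purchases of foreign equities 1703.8.)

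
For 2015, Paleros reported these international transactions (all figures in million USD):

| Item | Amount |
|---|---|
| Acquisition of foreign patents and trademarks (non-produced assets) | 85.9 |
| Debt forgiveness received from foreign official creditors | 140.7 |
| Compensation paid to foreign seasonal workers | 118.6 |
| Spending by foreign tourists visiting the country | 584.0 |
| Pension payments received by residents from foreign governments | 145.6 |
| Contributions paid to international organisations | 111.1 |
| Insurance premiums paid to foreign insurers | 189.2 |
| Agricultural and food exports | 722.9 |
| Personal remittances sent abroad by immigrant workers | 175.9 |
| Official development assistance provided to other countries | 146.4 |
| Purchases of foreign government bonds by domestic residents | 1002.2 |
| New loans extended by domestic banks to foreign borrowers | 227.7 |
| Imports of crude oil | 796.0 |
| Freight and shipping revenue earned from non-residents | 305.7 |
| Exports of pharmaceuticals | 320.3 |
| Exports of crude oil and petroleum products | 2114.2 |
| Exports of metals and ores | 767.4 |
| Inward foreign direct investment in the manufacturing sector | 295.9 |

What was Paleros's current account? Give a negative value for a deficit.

3422.9

Goods: 320.3 + 722.9 + 767.4 - 796.0 + 2114.2 = 3128.8
Services: 305.7 - 189.2 + 584.0 = 700.5
Primary income: -118.6
Secondary income: -146.4 - 111.1 - 175.9 + 145.6 = -287.8
Current account = 3128.8 + 700.5 + (-118.6) + (-287.8) = 3422.9
(Excluded from the current account — capital account: acquisition of foreign patents and trademarks (non-produced assets) 85.9, debt forgiveness received from foreign official creditors 140.7; financial account: purchases of foreign government bonds by domestic residents 1002.2, new loans extended by domestic banks to foreign borrowers 227.7, inward foreign direct investment in the manufacturing sector 295.9.)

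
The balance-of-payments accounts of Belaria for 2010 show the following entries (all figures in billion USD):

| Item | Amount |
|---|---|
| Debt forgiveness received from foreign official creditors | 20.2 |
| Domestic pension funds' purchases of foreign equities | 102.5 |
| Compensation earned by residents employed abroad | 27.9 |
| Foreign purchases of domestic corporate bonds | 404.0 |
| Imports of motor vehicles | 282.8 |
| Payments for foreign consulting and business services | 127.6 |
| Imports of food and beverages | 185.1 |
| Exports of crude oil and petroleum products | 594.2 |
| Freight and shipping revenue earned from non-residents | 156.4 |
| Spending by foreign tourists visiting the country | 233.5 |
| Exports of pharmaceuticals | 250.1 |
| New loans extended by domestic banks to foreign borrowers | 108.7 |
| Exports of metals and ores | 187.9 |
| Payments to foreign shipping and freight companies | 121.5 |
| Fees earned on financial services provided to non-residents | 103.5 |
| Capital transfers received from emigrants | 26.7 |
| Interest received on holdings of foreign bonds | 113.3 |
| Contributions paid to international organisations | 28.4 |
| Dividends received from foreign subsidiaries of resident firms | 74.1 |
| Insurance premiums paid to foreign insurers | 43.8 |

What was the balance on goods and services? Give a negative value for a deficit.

764.8

Goods: -185.1 + 187.9 + 250.1 - 282.8 + 594.2 = 564.3
Services: -127.6 - 121.5 + 103.5 + 233.5 - 43.8 + 156.4 = 200.5
Trade balance = 564.3 + 200.5 = 764.8
(Excluded from the trade balance — capital account: debt forgiveness received from foreign official creditors 20.2, capital transfers received from emigrants 26.7; financial account: domestic pension funds' purchases of foreign equities 102.5, foreign purchases of domestic corporate bonds 404.0, new loans extended by domestic banks to foreign borrowers 108.7; primary income: compensation earned by residents employed abroad 27.9, interest received on holdings of foreign bonds 113.3, dividends received from foreign subsidiaries of resident firms 74.1; secondary income: contributions paid to international organisations 28.4.)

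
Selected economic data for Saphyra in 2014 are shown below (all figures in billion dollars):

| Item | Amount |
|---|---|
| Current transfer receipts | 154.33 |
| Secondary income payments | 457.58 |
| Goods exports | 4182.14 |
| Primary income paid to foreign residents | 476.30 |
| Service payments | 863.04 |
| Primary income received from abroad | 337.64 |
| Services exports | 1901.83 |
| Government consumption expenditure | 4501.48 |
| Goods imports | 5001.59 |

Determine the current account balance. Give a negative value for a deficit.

Goods balance = 4182.14 - 5001.59 = -819.45
Services balance = 1901.83 - 863.04 = 1038.79
Trade balance (goods + services) = -819.45 + 1038.79 = 219.34
Net primary income = 337.64 - 476.30 = -138.66
Net secondary income = 154.33 - 457.58 = -303.25
Current account = 219.34 + (-138.66) + (-303.25) = -222.57

-222.57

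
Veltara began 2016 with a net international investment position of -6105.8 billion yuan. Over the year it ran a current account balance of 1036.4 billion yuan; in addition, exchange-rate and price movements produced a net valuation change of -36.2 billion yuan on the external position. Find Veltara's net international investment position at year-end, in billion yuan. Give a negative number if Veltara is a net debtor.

-5105.6

Change in NIIP = current account + net valuation change = 1036.4 + (-36.2) = 1000.2
End-of-year NIIP = -6105.8 + 1000.2 = -5105.6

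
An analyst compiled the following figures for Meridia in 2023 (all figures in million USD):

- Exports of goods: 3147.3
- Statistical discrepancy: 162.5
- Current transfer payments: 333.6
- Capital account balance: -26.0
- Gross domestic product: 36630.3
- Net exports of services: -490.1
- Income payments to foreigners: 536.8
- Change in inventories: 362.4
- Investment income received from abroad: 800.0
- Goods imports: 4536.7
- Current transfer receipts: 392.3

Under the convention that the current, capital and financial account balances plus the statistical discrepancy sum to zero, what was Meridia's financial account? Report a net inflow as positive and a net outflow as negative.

1421.1

Goods balance = 3147.3 - 4536.7 = -1389.4
Services balance = -490.1
Trade balance (goods + services) = -1389.4 + (-490.1) = -1879.5
Net primary income = 800.0 - 536.8 = 263.2
Net secondary income = 392.3 - 333.6 = 58.7
Current account = -1879.5 + 263.2 + 58.7 = -1557.6
Financial account = -(-1557.6 + (-26.0) + 162.5) = 1421.1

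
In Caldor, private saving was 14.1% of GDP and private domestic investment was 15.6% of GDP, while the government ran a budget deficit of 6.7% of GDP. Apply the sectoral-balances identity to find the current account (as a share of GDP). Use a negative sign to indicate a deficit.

-8.2

By the sectoral-balances identity, CA = (S_private - I) + (T - G).
Private balance = 14.1 - 15.6 = -1.5
Government balance (T - G) = -6.7
CA = -1.5 + (-6.7) = -8.2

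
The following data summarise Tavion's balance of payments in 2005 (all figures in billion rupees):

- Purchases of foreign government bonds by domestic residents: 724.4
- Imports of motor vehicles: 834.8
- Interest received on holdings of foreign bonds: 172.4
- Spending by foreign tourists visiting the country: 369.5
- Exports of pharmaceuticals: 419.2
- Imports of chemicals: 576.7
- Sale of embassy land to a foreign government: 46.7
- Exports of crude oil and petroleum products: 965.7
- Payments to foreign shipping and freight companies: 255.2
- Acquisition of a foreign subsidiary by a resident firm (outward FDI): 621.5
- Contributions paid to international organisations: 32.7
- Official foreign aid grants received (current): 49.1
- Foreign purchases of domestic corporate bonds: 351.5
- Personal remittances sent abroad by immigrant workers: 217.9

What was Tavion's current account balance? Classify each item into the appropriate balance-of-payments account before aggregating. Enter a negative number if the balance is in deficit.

58.6

Goods: -576.7 + 965.7 - 834.8 + 419.2 = -26.6
Services: 369.5 - 255.2 = 114.3
Primary income: 172.4
Secondary income: -32.7 + 49.1 - 217.9 = -201.5
Current account = (-26.6) + 114.3 + 172.4 + (-201.5) = 58.6
(Excluded from the current account — financial account: purchases of foreign government bonds by domestic residents 724.4, acquisition of a foreign subsidiary by a resident firm (outward FDI) 621.5, foreign purchases of domestic corporate bonds 351.5; capital account: sale of embassy land to a foreign government 46.7.)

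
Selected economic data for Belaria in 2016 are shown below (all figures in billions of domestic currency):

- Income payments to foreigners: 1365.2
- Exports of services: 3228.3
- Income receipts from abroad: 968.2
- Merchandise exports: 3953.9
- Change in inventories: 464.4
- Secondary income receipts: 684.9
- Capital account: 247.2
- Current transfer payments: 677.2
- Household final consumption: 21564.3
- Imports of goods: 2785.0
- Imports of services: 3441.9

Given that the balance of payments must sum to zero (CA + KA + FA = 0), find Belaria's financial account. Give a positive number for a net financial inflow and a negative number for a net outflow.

-813.2

Goods balance = 3953.9 - 2785.0 = 1168.9
Services balance = 3228.3 - 3441.9 = -213.6
Trade balance (goods + services) = 1168.9 + (-213.6) = 955.3
Net primary income = 968.2 - 1365.2 = -397.0
Net secondary income = 684.9 - 677.2 = 7.7
Current account = 955.3 + (-397.0) + 7.7 = 566.0
Financial account = -(566.0 + 247.2) = -813.2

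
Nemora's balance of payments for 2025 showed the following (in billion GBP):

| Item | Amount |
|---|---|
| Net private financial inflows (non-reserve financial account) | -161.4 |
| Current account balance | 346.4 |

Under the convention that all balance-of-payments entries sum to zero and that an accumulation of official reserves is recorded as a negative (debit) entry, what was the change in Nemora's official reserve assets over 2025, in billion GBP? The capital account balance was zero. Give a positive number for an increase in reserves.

Official reserve transactions balance = -(346.4 + (-161.4)) = -185.0
An accumulation of reserves is recorded as a debit (negative entry), so the change in the stock of reserves is the negative of that balance.
Change in official reserves = -(-185.0) = 185.0

185.0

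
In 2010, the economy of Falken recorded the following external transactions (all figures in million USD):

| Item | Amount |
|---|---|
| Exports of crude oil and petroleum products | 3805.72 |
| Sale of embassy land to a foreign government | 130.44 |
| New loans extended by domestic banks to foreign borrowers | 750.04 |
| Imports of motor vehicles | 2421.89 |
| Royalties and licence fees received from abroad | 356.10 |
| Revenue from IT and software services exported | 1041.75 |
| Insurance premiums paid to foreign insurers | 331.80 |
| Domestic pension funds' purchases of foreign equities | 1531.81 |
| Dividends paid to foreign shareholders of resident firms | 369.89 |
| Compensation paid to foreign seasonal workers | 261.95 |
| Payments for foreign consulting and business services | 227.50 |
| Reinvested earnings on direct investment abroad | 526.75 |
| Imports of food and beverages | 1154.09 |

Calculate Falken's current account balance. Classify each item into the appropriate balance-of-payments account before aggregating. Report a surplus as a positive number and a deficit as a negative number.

963.20

Goods: -2421.89 + 3805.72 - 1154.09 = 229.74
Services: -227.50 + 1041.75 + 356.10 - 331.80 = 838.55
Primary income: -369.89 + 526.75 - 261.95 = -105.09
Current account = 229.74 + 838.55 + (-105.09) = 963.20
(Excluded from the current account — capital account: sale of embassy land to a foreign government 130.44; financial account: new loans extended by domestic banks to foreign borrowers 750.04, domestic pension funds' purchases of foreign equities 1531.81.)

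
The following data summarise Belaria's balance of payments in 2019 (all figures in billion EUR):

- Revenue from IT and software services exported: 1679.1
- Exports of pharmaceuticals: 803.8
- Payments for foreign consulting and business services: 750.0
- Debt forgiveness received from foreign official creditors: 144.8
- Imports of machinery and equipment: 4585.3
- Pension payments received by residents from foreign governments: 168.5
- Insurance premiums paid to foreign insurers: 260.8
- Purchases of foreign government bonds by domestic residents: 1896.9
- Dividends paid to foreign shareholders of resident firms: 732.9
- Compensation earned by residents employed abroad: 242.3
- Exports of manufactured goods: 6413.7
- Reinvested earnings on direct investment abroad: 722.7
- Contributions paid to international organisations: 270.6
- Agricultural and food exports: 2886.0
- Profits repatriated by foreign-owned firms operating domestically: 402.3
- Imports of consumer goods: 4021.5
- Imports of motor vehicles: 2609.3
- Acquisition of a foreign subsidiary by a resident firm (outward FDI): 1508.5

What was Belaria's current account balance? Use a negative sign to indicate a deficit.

Goods: -2609.3 - 4021.5 + 2886.0 + 803.8 + 6413.7 - 4585.3 = -1112.6
Services: 1679.1 - 750.0 - 260.8 = 668.3
Primary income: -732.9 + 722.7 - 402.3 + 242.3 = -170.2
Secondary income: -270.6 + 168.5 = -102.1
Current account = (-1112.6) + 668.3 + (-170.2) + (-102.1) = -716.6
(Excluded from the current account — capital account: debt forgiveness received from foreign official creditors 144.8; financial account: purchases of foreign government bonds by domestic residents 1896.9, acquisition of a foreign subsidiary by a resident firm (outward FDI) 1508.5.)

-716.6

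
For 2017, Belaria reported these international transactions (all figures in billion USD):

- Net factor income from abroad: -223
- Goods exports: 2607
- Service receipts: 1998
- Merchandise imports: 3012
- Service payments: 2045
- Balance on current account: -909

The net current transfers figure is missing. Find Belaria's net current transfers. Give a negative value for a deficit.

-234

Current account = goods balance + services balance + net primary income + net secondary income
Sum of the known components = -675
Net current transfers = CA - (known components) = -909 - (-675) = -234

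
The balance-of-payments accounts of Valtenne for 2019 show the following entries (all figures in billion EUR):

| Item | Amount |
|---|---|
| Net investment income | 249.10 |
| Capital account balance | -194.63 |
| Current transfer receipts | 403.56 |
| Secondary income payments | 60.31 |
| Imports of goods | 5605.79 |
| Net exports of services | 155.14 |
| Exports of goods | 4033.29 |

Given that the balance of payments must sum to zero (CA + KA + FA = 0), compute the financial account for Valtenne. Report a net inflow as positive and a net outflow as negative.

Goods balance = 4033.29 - 5605.79 = -1572.50
Services balance = 155.14
Trade balance (goods + services) = -1572.50 + 155.14 = -1417.36
Net primary income = 249.10
Net secondary income = 403.56 - 60.31 = 343.25
Current account = -1417.36 + 249.10 + 343.25 = -825.01
Financial account = -(-825.01 + (-194.63)) = 1019.64

1019.64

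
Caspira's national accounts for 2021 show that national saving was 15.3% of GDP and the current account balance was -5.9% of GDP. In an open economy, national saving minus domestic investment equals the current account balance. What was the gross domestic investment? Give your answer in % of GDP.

21.2

S - I = CA (net lending to the rest of the world).
I = S - CA = 15.3 - (-5.9) = 21.2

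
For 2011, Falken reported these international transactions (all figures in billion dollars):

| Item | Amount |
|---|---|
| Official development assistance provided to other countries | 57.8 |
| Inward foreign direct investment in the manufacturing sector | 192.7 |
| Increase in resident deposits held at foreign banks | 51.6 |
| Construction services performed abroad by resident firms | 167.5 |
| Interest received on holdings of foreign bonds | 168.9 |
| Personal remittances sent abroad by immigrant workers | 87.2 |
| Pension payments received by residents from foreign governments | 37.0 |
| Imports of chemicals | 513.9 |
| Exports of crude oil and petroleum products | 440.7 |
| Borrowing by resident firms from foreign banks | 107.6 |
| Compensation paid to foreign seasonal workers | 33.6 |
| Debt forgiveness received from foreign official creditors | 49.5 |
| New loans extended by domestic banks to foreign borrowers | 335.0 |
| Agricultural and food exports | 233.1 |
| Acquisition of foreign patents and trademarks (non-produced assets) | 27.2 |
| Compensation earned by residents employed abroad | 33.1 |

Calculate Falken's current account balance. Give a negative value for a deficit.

Goods: 440.7 - 513.9 + 233.1 = 159.9
Services: 167.5
Primary income: 33.1 + 168.9 - 33.6 = 168.4
Secondary income: -87.2 + 37.0 - 57.8 = -108.0
Current account = 159.9 + 167.5 + 168.4 + (-108.0) = 387.8
(Excluded from the current account — financial account: inward foreign direct investment in the manufacturing sector 192.7, increase in resident deposits held at foreign banks 51.6, borrowing by resident firms from foreign banks 107.6, new loans extended by domestic banks to foreign borrowers 335.0; capital account: debt forgiveness received from foreign official creditors 49.5, acquisition of foreign patents and trademarks (non-produced assets) 27.2.)

387.8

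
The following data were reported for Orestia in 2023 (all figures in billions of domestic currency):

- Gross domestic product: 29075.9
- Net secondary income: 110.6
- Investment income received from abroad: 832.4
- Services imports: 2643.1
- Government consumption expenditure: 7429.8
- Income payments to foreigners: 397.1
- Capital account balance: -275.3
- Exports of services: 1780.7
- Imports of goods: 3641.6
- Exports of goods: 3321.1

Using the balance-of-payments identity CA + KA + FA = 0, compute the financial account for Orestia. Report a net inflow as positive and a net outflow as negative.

912.3

Goods balance = 3321.1 - 3641.6 = -320.5
Services balance = 1780.7 - 2643.1 = -862.4
Trade balance (goods + services) = -320.5 + (-862.4) = -1182.9
Net primary income = 832.4 - 397.1 = 435.3
Net secondary income = 110.6
Current account = -1182.9 + 435.3 + 110.6 = -637.0
Financial account = -(-637.0 + (-275.3)) = 912.3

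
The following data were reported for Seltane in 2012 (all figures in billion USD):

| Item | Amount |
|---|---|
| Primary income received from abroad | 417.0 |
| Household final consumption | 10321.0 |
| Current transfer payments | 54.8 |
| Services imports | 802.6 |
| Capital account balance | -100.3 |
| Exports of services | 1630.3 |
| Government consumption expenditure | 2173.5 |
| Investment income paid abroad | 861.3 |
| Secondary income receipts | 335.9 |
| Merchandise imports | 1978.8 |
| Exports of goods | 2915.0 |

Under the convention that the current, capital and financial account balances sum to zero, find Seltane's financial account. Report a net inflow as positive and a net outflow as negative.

Goods balance = 2915.0 - 1978.8 = 936.2
Services balance = 1630.3 - 802.6 = 827.7
Trade balance (goods + services) = 936.2 + 827.7 = 1763.9
Net primary income = 417.0 - 861.3 = -444.3
Net secondary income = 335.9 - 54.8 = 281.1
Current account = 1763.9 + (-444.3) + 281.1 = 1600.7
Financial account = -(1600.7 + (-100.3)) = -1500.4

-1500.4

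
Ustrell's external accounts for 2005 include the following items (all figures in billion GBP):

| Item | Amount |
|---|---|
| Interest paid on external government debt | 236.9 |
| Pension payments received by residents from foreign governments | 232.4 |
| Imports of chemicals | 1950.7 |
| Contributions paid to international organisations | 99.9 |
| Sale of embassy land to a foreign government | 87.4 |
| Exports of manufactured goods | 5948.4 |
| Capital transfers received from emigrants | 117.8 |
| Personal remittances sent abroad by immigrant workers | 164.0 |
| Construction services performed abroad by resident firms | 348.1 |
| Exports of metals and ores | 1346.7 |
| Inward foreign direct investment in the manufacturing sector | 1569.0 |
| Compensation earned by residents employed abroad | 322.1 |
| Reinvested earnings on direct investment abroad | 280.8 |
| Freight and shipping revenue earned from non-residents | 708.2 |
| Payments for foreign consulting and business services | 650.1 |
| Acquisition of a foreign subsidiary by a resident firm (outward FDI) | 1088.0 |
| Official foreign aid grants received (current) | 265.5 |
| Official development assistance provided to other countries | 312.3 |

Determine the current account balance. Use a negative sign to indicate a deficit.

6038.3

Goods: 1346.7 - 1950.7 + 5948.4 = 5344.4
Services: 708.2 + 348.1 - 650.1 = 406.2
Primary income: 322.1 - 236.9 + 280.8 = 366.0
Secondary income: -164.0 + 232.4 - 99.9 + 265.5 - 312.3 = -78.3
Current account = 5344.4 + 406.2 + 366.0 + (-78.3) = 6038.3
(Excluded from the current account — capital account: sale of embassy land to a foreign government 87.4, capital transfers received from emigrants 117.8; financial account: inward foreign direct investment in the manufacturing sector 1569.0, acquisition of a foreign subsidiary by a resident firm (outward FDI) 1088.0.)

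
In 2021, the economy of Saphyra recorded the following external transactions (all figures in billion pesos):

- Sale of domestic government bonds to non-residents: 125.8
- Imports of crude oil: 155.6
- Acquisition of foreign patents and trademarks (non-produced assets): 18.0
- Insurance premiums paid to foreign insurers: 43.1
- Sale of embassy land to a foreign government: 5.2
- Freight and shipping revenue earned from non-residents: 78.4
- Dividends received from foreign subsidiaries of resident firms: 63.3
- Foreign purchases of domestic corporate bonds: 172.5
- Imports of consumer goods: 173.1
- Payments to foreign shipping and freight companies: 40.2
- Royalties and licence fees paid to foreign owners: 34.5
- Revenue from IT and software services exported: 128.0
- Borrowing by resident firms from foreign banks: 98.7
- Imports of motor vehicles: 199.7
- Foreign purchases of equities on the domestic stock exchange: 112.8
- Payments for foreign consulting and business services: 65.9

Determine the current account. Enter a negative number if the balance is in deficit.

-442.4

Goods: -199.7 - 155.6 - 173.1 = -528.4
Services: 128.0 - 40.2 - 34.5 + 78.4 - 65.9 - 43.1 = 22.7
Primary income: 63.3
Current account = (-528.4) + 22.7 + 63.3 = -442.4
(Excluded from the current account — financial account: sale of domestic government bonds to non-residents 125.8, foreign purchases of domestic corporate bonds 172.5, borrowing by resident firms from foreign banks 98.7, foreign purchases of equities on the domestic stock exchange 112.8; capital account: acquisition of foreign patents and trademarks (non-produced assets) 18.0, sale of embassy land to a foreign government 5.2.)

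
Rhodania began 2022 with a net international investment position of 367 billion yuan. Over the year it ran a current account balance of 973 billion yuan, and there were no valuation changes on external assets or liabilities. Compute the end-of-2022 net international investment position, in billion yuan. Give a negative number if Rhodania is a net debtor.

With no valuation effects, change in NIIP = current account = 973
End-of-year NIIP = 367 + 973 = 1340

1340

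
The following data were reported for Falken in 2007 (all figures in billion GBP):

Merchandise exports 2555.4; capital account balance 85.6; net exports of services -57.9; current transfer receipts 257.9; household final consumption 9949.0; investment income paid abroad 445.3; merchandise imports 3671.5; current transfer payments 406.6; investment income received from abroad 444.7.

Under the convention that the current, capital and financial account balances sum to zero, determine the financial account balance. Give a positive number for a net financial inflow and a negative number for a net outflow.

1237.7

Goods balance = 2555.4 - 3671.5 = -1116.1
Services balance = -57.9
Trade balance (goods + services) = -1116.1 + (-57.9) = -1174.0
Net primary income = 444.7 - 445.3 = -0.6
Net secondary income = 257.9 - 406.6 = -148.7
Current account = -1174.0 + (-0.6) + (-148.7) = -1323.3
Financial account = -(-1323.3 + 85.6) = 1237.7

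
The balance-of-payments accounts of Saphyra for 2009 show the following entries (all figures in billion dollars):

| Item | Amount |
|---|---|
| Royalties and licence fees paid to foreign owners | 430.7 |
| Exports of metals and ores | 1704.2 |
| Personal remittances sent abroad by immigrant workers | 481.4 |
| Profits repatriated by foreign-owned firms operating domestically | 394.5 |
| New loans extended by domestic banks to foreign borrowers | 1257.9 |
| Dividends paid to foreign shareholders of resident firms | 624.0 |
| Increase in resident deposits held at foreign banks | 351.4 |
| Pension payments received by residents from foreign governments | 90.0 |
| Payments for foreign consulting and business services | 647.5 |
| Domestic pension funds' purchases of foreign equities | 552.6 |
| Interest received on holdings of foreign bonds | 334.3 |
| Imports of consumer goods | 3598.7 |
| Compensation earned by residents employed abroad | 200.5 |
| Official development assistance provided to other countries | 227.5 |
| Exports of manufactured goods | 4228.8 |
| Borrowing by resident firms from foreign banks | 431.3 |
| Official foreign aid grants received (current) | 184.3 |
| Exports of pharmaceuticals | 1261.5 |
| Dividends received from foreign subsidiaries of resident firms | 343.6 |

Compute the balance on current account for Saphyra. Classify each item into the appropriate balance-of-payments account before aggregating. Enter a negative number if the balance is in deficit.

Goods: -3598.7 + 1704.2 + 4228.8 + 1261.5 = 3595.8
Services: -430.7 - 647.5 = -1078.2
Primary income: 334.3 + 343.6 + 200.5 - 394.5 - 624.0 = -140.1
Secondary income: -481.4 + 184.3 - 227.5 + 90.0 = -434.6
Current account = 3595.8 + (-1078.2) + (-140.1) + (-434.6) = 1942.9
(Excluded from the current account — financial account: new loans extended by domestic banks to foreign borrowers 1257.9, increase in resident deposits held at foreign banks 351.4, domestic pension funds' purchases of foreign equities 552.6, borrowing by resident firms from foreign banks 431.3.)

1942.9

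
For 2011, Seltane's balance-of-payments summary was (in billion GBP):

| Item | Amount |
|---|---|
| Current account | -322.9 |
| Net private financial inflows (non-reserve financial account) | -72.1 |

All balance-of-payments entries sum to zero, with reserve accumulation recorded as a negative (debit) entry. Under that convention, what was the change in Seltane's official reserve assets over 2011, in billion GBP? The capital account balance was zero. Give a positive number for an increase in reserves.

-395.0

Official reserve transactions balance = -((-322.9) + (-72.1)) = 395.0
An accumulation of reserves is recorded as a debit (negative entry), so the change in the stock of reserves is the negative of that balance.
Change in official reserves = -(395.0) = -395.0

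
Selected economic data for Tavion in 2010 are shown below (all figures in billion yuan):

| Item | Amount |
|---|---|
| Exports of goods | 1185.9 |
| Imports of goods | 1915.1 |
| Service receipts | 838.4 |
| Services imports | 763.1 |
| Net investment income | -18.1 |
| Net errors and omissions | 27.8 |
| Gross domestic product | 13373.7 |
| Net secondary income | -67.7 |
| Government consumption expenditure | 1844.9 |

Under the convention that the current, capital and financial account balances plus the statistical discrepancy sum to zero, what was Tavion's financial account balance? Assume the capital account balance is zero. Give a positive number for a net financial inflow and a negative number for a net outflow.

711.9

Goods balance = 1185.9 - 1915.1 = -729.2
Services balance = 838.4 - 763.1 = 75.3
Trade balance (goods + services) = -729.2 + 75.3 = -653.9
Net primary income = -18.1
Net secondary income = -67.7
Current account = -653.9 + (-18.1) + (-67.7) = -739.7
Financial account = -(-739.7 + 27.8) = 711.9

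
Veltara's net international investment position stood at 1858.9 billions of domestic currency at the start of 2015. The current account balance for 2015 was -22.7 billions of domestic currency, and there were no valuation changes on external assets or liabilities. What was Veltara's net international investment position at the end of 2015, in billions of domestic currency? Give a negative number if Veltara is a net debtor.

With no valuation effects, change in NIIP = current account = -22.7
End-of-year NIIP = 1858.9 + (-22.7) = 1836.2

1836.2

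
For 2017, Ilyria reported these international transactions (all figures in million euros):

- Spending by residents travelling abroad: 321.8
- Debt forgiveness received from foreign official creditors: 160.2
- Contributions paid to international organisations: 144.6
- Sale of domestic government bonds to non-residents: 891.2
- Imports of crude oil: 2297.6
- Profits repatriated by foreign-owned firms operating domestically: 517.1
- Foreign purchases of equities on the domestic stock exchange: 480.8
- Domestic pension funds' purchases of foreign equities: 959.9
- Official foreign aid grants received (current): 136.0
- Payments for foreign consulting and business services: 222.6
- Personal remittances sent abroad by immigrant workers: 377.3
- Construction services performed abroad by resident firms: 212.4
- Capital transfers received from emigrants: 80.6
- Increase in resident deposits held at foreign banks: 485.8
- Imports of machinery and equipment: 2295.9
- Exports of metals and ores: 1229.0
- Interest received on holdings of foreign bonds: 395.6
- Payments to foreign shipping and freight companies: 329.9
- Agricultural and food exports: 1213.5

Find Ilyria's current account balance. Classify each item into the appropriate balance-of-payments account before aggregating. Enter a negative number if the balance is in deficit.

-3320.3

Goods: -2295.9 - 2297.6 + 1213.5 + 1229.0 = -2151.0
Services: -222.6 + 212.4 - 329.9 - 321.8 = -661.9
Primary income: 395.6 - 517.1 = -121.5
Secondary income: -144.6 + 136.0 - 377.3 = -385.9
Current account = (-2151.0) + (-661.9) + (-121.5) + (-385.9) = -3320.3
(Excluded from the current account — capital account: debt forgiveness received from foreign official creditors 160.2, capital transfers received from emigrants 80.6; financial account: sale of domestic government bonds to non-residents 891.2, foreign purchases of equities on the domestic stock exchange 480.8, domestic pension funds' purchases of foreign equities 959.9, increase in resident deposits held at foreign banks 485.8.)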